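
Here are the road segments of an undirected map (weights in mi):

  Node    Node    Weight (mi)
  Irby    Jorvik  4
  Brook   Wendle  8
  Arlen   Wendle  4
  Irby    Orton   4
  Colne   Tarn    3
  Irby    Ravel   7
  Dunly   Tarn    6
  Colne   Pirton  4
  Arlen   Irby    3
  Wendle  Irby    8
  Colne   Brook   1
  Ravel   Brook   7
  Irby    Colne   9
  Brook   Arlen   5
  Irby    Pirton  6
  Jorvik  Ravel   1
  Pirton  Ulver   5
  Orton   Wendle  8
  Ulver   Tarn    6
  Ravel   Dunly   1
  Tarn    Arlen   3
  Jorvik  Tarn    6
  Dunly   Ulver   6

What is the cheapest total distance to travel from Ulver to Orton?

Settle nodes by increasing distance from Ulver:
Ulver: 0
Pirton: 5  (via Ulver)
Dunly: 6  (via Ulver)
Tarn: 6  (via Ulver)
Ravel: 7  (via Dunly)
Jorvik: 8  (via Ravel)
Colne: 9  (via Pirton)
Arlen: 9  (via Tarn)
Brook: 10  (via Colne)
Irby: 11  (via Pirton)
Wendle: 13  (via Arlen)
Orton: 15  (via Irby)
Shortest route: Ulver → Pirton → Irby → Orton = 15 mi.

15 mi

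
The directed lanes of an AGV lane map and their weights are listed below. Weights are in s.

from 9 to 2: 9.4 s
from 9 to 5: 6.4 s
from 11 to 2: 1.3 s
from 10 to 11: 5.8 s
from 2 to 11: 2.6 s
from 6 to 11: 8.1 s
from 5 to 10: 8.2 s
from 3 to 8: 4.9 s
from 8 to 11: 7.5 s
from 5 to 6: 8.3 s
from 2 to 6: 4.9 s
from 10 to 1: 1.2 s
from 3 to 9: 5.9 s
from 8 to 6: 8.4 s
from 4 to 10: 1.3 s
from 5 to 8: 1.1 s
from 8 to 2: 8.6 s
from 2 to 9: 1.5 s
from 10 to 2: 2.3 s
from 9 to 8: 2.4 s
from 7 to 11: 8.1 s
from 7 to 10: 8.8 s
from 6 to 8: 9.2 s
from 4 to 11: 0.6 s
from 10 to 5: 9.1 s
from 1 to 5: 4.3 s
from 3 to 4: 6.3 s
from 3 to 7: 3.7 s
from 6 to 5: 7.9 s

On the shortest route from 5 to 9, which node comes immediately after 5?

8

Enumerating some paths:
5 - 10 - 2 - 9: 8.2+2.3+1.5 = 12
5 - 8 - 2 - 9: 1.1+8.6+1.5 = 11.2
5 - 10 - 11 - 2 - 9: 8.2+5.8+1.3+1.5 = 16.8
5 - 8 - 11 - 2 - 9: 1.1+7.5+1.3+1.5 = 11.4
Cheapest is 5 - 8 - 2 - 9 at 11.2 s.
So from 5 the first move is to 8.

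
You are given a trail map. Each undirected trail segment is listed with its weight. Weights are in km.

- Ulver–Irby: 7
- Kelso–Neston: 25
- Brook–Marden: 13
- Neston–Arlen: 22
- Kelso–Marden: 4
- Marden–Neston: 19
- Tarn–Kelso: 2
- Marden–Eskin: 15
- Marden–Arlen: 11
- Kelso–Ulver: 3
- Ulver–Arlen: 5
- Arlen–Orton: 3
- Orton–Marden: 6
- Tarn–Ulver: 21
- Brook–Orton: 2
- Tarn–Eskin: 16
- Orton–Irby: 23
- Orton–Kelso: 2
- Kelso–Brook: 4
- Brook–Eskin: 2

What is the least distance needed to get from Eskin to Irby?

Shortest distances from Eskin:
Eskin: 0
Brook: 2  (via Eskin)
Orton: 4  (via Brook)
Kelso: 6  (via Brook)
Arlen: 7  (via Orton)
Tarn: 8  (via Kelso)
Ulver: 9  (via Kelso)
Marden: 10  (via Orton)
Irby: 16  (via Ulver)
Shortest route: Eskin → Brook → Kelso → Ulver → Irby = 16 km.

16 km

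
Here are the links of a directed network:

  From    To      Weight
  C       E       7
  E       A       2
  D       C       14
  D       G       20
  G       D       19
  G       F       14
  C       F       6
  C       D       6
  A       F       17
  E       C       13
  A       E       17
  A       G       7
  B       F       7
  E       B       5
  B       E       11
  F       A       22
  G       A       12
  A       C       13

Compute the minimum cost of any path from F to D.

41

Enumerating some paths:
F–A–E–C–D: 22+17+13+6 = 58
F–A–G–D: 22+7+19 = 48
F–A–C–D: 22+13+6 = 41
The minimum is 41 via F–A–C–D.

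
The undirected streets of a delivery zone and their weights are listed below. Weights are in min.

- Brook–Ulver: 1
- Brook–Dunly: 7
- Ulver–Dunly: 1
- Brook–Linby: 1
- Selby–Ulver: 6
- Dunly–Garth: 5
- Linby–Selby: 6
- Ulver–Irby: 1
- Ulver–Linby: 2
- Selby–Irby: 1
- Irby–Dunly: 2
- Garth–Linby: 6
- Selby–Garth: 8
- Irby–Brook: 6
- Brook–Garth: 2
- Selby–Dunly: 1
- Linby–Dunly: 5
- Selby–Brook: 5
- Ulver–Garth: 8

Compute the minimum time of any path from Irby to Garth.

4 min

Compare a few routes:
Irby → Dunly → Ulver → Brook → Garth: 2+1+1+2 = 6
Irby → Selby → Dunly → Ulver → Brook → Garth: 1+1+1+1+2 = 6
Irby → Ulver → Linby → Brook → Garth: 1+2+1+2 = 6
Irby → Ulver → Brook → Garth: 1+1+2 = 4
The minimum is 4 min via Irby → Ulver → Brook → Garth.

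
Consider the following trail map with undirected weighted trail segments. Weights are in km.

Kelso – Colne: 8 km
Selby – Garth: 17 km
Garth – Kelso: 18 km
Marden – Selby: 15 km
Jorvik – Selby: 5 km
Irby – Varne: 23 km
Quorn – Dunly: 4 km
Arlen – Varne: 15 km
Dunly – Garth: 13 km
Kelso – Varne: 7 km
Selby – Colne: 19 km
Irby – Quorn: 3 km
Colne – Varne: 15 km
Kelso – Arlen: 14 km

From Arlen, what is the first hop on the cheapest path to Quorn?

Varne

Candidate routes:
Arlen → Kelso → Varne → Irby → Quorn: 14+7+23+3 = 47
Arlen → Kelso → Garth → Dunly → Quorn: 14+18+13+4 = 49
Arlen → Varne → Kelso → Garth → Dunly → Quorn: 15+7+18+13+4 = 57
Arlen → Varne → Irby → Quorn: 15+23+3 = 41
Cheapest is Arlen → Varne → Irby → Quorn at 41 km.
So from Arlen the first move is to Varne.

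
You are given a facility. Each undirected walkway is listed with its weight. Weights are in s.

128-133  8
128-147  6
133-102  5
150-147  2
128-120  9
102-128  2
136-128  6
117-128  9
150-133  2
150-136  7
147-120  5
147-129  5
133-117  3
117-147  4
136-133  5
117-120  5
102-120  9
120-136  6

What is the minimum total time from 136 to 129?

14 s

Compare a few routes:
136 → 120 → 147 → 129: 6+5+5 = 16
136 → 150 → 147 → 129: 7+2+5 = 14
136 → 128 → 147 → 129: 6+6+5 = 17
136 → 133 → 117 → 147 → 129: 5+3+4+5 = 17
Cheapest is 136 → 150 → 147 → 129 at 14 s.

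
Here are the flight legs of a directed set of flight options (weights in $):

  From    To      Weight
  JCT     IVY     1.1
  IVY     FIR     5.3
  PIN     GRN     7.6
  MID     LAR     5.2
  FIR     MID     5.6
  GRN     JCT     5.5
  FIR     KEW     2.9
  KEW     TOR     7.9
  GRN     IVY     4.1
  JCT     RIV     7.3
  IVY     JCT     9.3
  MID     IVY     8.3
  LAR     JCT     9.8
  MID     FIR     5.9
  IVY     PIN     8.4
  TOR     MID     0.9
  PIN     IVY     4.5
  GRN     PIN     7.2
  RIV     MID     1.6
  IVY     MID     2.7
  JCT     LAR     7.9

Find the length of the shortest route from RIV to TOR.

Enumerating some paths:
RIV–MID–LAR–JCT–IVY–FIR–KEW–TOR: 1.6+5.2+9.8+1.1+5.3+2.9+7.9 = 33.8
RIV–MID–FIR–KEW–TOR: 1.6+5.9+2.9+7.9 = 18.3
RIV–MID–IVY–FIR–KEW–TOR: 1.6+8.3+5.3+2.9+7.9 = 26
The minimum is $18.3 via RIV–MID–FIR–KEW–TOR.

$18.3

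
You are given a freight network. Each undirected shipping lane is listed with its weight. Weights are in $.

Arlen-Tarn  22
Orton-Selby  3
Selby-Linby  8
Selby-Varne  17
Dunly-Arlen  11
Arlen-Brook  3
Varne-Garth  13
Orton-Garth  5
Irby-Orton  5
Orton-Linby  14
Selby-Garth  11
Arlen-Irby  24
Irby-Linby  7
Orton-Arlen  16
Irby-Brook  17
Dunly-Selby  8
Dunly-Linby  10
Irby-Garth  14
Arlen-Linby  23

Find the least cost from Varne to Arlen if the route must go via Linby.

Best Varne to Linby: Varne → Selby → Linby costing 25
Best Linby to Arlen: Linby → Dunly → Arlen costing 21
Total via Linby: 25 + 21 = $46.

$46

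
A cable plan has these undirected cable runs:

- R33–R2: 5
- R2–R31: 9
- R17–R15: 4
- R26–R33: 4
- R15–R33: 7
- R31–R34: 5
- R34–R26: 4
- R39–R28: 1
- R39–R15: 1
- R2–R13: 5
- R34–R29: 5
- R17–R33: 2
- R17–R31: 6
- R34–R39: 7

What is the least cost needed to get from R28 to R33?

8

Shortest distances from R28:
R28: 0
R39: 1  (via R28)
R15: 2  (via R39)
R17: 6  (via R15)
R34: 8  (via R39)
R33: 8  (via R17)
Shortest route: R28 → R39 → R15 → R17 → R33 = 8.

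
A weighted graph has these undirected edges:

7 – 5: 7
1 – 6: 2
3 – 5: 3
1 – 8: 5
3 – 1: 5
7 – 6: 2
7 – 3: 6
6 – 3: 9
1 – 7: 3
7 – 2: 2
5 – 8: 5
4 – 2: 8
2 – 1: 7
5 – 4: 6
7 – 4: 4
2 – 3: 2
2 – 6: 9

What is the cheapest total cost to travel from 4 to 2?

Candidate routes:
4–2: 8 = 8
4–7–2: 4+2 = 6
Cheapest is 4–7–2 at 6.

6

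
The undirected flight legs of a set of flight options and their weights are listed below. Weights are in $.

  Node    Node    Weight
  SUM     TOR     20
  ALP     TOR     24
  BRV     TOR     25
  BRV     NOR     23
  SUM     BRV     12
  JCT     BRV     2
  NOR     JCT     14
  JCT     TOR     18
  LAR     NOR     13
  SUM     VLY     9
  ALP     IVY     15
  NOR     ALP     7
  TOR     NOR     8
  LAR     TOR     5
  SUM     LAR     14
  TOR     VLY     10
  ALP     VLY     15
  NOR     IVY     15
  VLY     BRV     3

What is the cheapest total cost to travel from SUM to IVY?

Compare a few routes:
SUM–LAR–TOR–NOR–IVY: 14+5+8+15 = 42
SUM–VLY–ALP–IVY: 9+15+15 = 39
SUM–LAR–NOR–IVY: 14+13+15 = 42
The minimum is $39 via SUM–VLY–ALP–IVY.

$39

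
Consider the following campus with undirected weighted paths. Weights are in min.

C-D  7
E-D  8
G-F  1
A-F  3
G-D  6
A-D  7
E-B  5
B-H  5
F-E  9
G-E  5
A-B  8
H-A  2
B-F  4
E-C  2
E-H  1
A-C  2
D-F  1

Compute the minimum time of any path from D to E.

Candidate routes:
D - C - E: 7+2 = 9
D - E: 8 = 8
D - F - A - C - E: 1+3+2+2 = 8
D - F - G - E: 1+1+5 = 7
The minimum is 7 min via D - F - G - E.

7 min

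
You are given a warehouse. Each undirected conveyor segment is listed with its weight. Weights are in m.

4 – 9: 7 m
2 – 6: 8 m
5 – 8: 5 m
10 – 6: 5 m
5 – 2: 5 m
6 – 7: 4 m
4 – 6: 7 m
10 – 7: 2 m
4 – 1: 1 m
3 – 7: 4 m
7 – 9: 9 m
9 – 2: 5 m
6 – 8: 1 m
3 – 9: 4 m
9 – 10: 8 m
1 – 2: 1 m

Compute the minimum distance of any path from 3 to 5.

14 m

Compare a few routes:
3–9–2–5: 4+5+5 = 14
3–7–10–6–8–5: 4+2+5+1+5 = 17
The minimum is 14 m via 3–9–2–5.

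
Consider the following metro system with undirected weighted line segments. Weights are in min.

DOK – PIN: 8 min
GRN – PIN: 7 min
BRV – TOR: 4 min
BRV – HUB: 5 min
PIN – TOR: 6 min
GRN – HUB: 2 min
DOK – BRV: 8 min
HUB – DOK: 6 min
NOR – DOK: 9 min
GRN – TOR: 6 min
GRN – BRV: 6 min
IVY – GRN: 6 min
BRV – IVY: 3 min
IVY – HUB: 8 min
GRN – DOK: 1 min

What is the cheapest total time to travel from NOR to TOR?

Candidate routes:
NOR → DOK → GRN → BRV → TOR: 9+1+6+4 = 20
NOR → DOK → GRN → TOR: 9+1+6 = 16
Cheapest is NOR → DOK → GRN → TOR at 16 min.

16 min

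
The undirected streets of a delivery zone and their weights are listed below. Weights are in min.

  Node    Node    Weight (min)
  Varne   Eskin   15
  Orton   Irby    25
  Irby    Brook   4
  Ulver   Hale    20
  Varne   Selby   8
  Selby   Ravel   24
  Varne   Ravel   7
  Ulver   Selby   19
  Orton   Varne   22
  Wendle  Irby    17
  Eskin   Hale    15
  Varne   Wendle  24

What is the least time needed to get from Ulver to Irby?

68 min

Candidate routes:
Ulver - Selby - Ravel - Varne - Wendle - Irby: 19+24+7+24+17 = 91
Ulver - Selby - Varne - Wendle - Irby: 19+8+24+17 = 68
Ulver - Hale - Eskin - Varne - Wendle - Irby: 20+15+15+24+17 = 91
Ulver - Selby - Varne - Orton - Irby: 19+8+22+25 = 74
Cheapest is Ulver - Selby - Varne - Wendle - Irby at 68 min.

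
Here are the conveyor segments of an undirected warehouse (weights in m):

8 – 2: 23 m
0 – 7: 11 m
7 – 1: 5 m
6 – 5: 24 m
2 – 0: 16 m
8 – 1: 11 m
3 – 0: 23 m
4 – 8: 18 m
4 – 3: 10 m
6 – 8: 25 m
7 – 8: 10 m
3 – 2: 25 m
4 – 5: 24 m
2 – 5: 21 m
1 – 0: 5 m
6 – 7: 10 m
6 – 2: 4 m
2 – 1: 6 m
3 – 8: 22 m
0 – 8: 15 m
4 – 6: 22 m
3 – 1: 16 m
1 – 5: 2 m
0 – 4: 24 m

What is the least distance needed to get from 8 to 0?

15 m

Running Dijkstra from 8:
8: 0
7: 10  (via 8)
1: 11  (via 8)
5: 13  (via 1)
0: 15  (via 8)
Shortest route: 8 → 0 = 15 m.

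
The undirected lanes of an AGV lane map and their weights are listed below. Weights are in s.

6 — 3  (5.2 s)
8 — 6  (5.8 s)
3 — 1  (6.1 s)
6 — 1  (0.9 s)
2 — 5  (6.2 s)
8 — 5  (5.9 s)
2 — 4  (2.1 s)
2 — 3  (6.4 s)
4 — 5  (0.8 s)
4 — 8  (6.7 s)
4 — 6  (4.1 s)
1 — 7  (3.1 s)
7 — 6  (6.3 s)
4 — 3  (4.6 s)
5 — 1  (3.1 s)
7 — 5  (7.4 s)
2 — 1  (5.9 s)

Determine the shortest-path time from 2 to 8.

Enumerating some paths:
2 → 4 → 8: 2.1+6.7 = 8.8
2 → 4 → 6 → 8: 2.1+4.1+5.8 = 12
Cheapest is 2 → 4 → 8 at 8.8 s.

8.8 s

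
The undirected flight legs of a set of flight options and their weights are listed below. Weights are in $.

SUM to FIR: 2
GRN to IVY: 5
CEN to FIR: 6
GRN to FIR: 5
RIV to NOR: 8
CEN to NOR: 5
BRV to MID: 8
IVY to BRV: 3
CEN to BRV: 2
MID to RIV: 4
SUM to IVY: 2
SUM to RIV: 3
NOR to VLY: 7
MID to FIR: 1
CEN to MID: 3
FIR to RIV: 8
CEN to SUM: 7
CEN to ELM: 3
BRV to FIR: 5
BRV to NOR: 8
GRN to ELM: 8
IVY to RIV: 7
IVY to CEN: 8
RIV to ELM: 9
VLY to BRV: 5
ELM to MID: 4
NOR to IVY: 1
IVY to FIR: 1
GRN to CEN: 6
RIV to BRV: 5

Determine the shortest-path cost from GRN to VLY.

$13

Settle nodes by increasing distance from GRN:
GRN: 0
IVY: 5  (via GRN)
FIR: 5  (via GRN)
MID: 6  (via FIR)
CEN: 6  (via GRN)
NOR: 6  (via IVY)
SUM: 7  (via IVY)
BRV: 8  (via IVY)
ELM: 8  (via GRN)
RIV: 10  (via MID)
VLY: 13  (via NOR)
Shortest route: GRN–IVY–NOR–VLY = $13.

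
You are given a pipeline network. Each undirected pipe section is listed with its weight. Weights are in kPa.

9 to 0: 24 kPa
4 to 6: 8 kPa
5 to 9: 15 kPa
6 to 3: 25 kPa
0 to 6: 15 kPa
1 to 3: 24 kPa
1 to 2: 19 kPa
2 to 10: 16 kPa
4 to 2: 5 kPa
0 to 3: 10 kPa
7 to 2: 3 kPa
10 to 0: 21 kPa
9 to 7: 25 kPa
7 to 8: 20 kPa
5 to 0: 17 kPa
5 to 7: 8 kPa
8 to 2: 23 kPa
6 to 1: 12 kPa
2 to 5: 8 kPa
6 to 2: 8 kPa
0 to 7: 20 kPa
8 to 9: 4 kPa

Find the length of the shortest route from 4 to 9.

28 kPa

Running Dijkstra from 4:
4: 0
2: 5  (via 4)
6: 8  (via 4)
7: 8  (via 2)
5: 13  (via 2)
1: 20  (via 6)
10: 21  (via 2)
0: 23  (via 6)
8: 28  (via 2)
9: 28  (via 5)
Shortest route: 4 → 2 → 5 → 9 = 28 kPa.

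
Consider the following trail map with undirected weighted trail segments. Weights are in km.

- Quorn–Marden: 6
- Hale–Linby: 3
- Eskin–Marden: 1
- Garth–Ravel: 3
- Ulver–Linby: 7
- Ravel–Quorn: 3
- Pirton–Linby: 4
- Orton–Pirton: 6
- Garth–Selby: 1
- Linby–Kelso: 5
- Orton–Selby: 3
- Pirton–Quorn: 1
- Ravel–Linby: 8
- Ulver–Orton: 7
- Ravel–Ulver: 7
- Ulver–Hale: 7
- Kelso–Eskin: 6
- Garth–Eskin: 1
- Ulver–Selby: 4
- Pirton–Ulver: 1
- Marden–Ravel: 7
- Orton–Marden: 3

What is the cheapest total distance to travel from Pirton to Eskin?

Settle nodes by increasing distance from Pirton:
Pirton: 0
Ulver: 1  (via Pirton)
Quorn: 1  (via Pirton)
Ravel: 4  (via Quorn)
Linby: 4  (via Pirton)
Selby: 5  (via Ulver)
Garth: 6  (via Selby)
Orton: 6  (via Pirton)
Marden: 7  (via Quorn)
Eskin: 7  (via Garth)
Shortest route: Pirton → Ulver → Selby → Garth → Eskin = 7 km.

7 km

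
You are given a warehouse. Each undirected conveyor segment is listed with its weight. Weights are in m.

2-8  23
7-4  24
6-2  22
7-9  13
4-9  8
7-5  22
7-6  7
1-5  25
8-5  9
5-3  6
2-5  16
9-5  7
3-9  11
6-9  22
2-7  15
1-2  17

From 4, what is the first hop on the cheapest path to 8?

9

Candidate routes:
4 → 9 → 3 → 5 → 8: 8+11+6+9 = 34
4 → 7 → 9 → 5 → 8: 24+13+7+9 = 53
4 → 9 → 5 → 8: 8+7+9 = 24
4 → 9 → 7 → 5 → 8: 8+13+22+9 = 52
The minimum is 24 m via 4 → 9 → 5 → 8.
So from 4 the first move is to 9.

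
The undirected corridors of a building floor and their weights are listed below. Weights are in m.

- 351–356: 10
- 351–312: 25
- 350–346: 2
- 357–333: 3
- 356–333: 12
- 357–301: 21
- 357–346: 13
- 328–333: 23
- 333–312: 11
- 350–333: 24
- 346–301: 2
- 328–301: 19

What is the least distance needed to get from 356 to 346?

28 m

Enumerating some paths:
356 → 333 → 357 → 301 → 346: 12+3+21+2 = 38
356 → 333 → 357 → 346: 12+3+13 = 28
The minimum is 28 m via 356 → 333 → 357 → 346.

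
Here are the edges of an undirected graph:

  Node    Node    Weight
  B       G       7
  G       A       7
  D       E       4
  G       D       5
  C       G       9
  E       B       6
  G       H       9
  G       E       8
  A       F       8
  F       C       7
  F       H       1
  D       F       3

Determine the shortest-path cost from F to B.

Enumerating some paths:
F - A - G - B: 8+7+7 = 22
F - H - G - B: 1+9+7 = 17
F - D - G - B: 3+5+7 = 15
F - D - E - B: 3+4+6 = 13
Cheapest is F - D - E - B at 13.

13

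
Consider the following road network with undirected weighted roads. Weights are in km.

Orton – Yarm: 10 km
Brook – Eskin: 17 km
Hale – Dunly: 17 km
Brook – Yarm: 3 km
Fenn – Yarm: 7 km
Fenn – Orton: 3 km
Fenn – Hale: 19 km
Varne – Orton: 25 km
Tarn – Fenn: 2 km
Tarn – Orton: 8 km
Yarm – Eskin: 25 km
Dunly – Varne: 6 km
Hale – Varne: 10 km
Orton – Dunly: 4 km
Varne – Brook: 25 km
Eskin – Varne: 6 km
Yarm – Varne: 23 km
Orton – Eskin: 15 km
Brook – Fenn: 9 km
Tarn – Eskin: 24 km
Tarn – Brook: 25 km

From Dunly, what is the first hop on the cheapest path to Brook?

Candidate routes:
Dunly–Orton–Fenn–Yarm–Brook: 4+3+7+3 = 17
Dunly–Orton–Yarm–Brook: 4+10+3 = 17
Dunly–Orton–Fenn–Brook: 4+3+9 = 16
Cheapest is Dunly–Orton–Fenn–Brook at 16 km.
So from Dunly the first move is to Orton.

Orton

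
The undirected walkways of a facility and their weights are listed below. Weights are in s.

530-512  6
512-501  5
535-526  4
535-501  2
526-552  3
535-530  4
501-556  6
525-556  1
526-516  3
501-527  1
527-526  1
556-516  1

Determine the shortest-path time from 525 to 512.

Running Dijkstra from 525:
525: 0
556: 1  (via 525)
516: 2  (via 556)
526: 5  (via 516)
527: 6  (via 526)
501: 7  (via 556)
552: 8  (via 526)
535: 9  (via 526)
512: 12  (via 501)
Shortest route: 525 → 556 → 501 → 512 = 12 s.

12 s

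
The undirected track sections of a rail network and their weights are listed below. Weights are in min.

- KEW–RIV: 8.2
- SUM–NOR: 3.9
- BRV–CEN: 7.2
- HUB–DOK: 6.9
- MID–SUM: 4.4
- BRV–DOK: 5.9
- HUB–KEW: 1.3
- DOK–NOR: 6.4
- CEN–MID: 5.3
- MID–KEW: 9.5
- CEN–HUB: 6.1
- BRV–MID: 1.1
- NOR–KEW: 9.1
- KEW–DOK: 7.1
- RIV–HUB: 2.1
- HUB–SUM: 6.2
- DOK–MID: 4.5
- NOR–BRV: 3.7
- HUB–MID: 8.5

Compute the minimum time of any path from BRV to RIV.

11.7 min

Shortest distances from BRV:
BRV: 0
MID: 1.1  (via BRV)
NOR: 3.7  (via BRV)
SUM: 5.5  (via MID)
DOK: 5.6  (via MID)
CEN: 6.4  (via MID)
HUB: 9.6  (via MID)
KEW: 10.6  (via MID)
RIV: 11.7  (via HUB)
Shortest route: BRV–MID–HUB–RIV = 11.7 min.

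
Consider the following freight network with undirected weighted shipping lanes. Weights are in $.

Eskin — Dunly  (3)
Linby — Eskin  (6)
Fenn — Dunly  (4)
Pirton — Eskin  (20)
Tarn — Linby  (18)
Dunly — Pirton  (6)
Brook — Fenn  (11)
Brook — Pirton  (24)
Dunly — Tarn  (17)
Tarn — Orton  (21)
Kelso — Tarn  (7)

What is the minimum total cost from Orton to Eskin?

Running Dijkstra from Orton:
Orton: 0
Tarn: 21  (via Orton)
Kelso: 28  (via Tarn)
Dunly: 38  (via Tarn)
Linby: 39  (via Tarn)
Eskin: 41  (via Dunly)
Shortest route: Orton → Tarn → Dunly → Eskin = $41.

$41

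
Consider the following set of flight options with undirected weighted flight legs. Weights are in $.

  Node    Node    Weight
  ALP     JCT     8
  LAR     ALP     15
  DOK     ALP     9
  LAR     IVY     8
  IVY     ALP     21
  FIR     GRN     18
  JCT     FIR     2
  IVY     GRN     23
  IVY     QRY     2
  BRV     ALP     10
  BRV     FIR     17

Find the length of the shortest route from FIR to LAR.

$25

Compare a few routes:
FIR → JCT → ALP → LAR: 2+8+15 = 25
FIR → BRV → ALP → LAR: 17+10+15 = 42
FIR → JCT → ALP → IVY → LAR: 2+8+21+8 = 39
Cheapest is FIR → JCT → ALP → LAR at $25.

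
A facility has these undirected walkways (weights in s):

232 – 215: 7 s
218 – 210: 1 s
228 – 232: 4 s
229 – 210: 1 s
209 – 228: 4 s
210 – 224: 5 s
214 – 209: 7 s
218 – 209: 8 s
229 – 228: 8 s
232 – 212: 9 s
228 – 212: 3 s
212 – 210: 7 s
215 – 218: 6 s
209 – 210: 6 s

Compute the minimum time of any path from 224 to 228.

14 s

Candidate routes:
224–210–212–228: 5+7+3 = 15
224–210–209–228: 5+6+4 = 15
224–210–229–228: 5+1+8 = 14
Cheapest is 224–210–229–228 at 14 s.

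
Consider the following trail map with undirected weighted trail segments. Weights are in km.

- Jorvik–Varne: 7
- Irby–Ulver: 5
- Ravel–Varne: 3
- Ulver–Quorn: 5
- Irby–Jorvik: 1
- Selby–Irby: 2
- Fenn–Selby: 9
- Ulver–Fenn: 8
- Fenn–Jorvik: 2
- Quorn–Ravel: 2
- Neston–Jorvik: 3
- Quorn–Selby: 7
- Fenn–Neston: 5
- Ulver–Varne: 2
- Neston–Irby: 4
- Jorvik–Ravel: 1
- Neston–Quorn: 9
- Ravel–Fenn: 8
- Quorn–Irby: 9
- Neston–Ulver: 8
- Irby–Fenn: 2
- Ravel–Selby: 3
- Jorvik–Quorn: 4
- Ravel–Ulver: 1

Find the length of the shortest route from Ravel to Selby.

Compare a few routes:
Ravel–Selby: 3 = 3
Ravel–Jorvik–Irby–Selby: 1+1+2 = 4
The minimum is 3 km via Ravel–Selby.

3 km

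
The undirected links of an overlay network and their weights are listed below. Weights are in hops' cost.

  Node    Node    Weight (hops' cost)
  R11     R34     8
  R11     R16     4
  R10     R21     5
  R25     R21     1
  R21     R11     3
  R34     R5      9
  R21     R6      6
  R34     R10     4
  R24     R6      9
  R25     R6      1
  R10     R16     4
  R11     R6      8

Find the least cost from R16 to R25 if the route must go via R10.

Shortest R16→R10: R16 → R10 = 4
Best R10 to R25: R10 → R21 → R25 costing 6
Total via R10: 4 + 6 = 10 hops' cost.

10 hops' cost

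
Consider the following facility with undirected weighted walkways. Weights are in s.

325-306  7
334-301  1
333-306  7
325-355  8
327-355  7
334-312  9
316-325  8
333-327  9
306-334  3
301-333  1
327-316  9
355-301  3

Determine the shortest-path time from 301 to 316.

19 s

Compare a few routes:
301 → 334 → 306 → 333 → 327 → 316: 1+3+7+9+9 = 29
301 → 333 → 327 → 316: 1+9+9 = 19
301 → 333 → 306 → 325 → 316: 1+7+7+8 = 23
301 → 333 → 327 → 355 → 325 → 316: 1+9+7+8+8 = 33
The minimum is 19 s via 301 → 333 → 327 → 316.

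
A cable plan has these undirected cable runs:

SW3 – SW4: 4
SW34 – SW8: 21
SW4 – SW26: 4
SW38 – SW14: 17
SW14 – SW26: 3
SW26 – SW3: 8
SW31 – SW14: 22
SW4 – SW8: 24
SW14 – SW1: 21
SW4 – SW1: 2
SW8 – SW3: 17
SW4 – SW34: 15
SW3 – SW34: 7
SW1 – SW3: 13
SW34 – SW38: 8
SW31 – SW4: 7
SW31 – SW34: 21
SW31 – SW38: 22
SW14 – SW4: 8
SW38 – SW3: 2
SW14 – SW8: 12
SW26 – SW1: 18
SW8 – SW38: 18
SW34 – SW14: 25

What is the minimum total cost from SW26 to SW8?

15

Settle nodes by increasing distance from SW26:
SW26: 0
SW14: 3  (via SW26)
SW4: 4  (via SW26)
SW1: 6  (via SW4)
SW3: 8  (via SW26)
SW38: 10  (via SW3)
SW31: 11  (via SW4)
SW34: 15  (via SW3)
SW8: 15  (via SW14)
Shortest route: SW26–SW14–SW8 = 15.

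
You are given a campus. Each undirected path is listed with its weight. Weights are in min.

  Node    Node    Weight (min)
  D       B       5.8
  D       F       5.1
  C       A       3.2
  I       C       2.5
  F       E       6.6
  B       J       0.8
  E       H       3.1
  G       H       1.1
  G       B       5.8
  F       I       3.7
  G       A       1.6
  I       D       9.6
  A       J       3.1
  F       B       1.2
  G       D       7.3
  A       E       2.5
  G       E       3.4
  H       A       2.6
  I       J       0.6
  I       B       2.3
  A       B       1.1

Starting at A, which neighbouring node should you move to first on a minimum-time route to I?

B

Enumerating some paths:
A → J → I: 3.1+0.6 = 3.7
A → B → I: 1.1+2.3 = 3.4
A → B → J → I: 1.1+0.8+0.6 = 2.5
The minimum is 2.5 min via A → B → J → I.
So from A the first move is to B.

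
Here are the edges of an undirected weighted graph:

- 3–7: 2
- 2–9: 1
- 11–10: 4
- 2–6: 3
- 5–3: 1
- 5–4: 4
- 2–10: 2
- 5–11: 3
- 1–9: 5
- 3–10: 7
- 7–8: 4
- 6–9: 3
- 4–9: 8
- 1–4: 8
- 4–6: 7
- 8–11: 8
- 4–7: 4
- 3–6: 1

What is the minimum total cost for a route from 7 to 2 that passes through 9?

Shortest 7→9: 7–3–6–9 = 6
Shortest 9→2: 9–2 = 1
Total via 9: 6 + 1 = 7.

7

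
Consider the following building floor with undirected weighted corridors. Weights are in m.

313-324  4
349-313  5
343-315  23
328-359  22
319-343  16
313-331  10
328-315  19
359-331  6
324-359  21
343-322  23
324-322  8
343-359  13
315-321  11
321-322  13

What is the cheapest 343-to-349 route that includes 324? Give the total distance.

Best 343 to 324: 343–322–324 costing 31
Best 324 to 349: 324–313–349 costing 9
Total via 324: 31 + 9 = 40 m.

40 m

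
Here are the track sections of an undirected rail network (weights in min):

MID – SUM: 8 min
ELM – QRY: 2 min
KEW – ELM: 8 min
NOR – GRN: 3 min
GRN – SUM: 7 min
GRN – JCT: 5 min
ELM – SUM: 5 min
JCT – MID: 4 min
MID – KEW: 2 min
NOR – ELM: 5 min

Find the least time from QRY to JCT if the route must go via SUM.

Best QRY to SUM: QRY–ELM–SUM costing 7
Shortest SUM→JCT: SUM–GRN–JCT = 12
Total via SUM: 7 + 12 = 19 min.

19 min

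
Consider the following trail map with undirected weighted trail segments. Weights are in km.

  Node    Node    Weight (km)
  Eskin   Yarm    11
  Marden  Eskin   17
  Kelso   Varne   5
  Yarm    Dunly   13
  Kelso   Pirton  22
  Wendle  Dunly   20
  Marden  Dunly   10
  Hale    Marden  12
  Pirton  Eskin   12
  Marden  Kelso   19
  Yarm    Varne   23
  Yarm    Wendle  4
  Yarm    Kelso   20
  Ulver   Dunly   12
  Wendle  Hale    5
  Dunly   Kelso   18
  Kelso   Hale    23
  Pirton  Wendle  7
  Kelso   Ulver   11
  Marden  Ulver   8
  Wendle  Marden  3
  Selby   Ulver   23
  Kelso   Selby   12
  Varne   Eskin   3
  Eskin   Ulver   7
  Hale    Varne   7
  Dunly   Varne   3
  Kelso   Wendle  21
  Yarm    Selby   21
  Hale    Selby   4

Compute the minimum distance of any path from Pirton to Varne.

15 km

Enumerating some paths:
Pirton–Wendle–Marden–Dunly–Varne: 7+3+10+3 = 23
Pirton–Eskin–Varne: 12+3 = 15
Pirton–Wendle–Hale–Varne: 7+5+7 = 19
Cheapest is Pirton–Eskin–Varne at 15 km.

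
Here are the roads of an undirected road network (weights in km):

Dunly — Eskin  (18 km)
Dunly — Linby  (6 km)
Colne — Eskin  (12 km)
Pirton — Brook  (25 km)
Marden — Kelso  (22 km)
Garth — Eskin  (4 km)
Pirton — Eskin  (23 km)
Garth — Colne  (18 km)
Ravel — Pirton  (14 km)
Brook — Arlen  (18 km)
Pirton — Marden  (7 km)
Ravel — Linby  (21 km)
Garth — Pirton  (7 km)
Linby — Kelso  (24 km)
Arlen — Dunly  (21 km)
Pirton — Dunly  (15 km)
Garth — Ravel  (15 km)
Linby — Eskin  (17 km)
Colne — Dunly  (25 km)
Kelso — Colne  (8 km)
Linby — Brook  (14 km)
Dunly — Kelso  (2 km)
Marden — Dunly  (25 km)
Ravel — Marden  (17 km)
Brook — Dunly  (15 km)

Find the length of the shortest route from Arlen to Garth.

43 km

Running Dijkstra from Arlen:
Arlen: 0
Brook: 18  (via Arlen)
Dunly: 21  (via Arlen)
Kelso: 23  (via Dunly)
Linby: 27  (via Dunly)
Colne: 31  (via Kelso)
Pirton: 36  (via Dunly)
Eskin: 39  (via Dunly)
Marden: 43  (via Pirton)
Garth: 43  (via Pirton)
Shortest route: Arlen–Dunly–Pirton–Garth = 43 km.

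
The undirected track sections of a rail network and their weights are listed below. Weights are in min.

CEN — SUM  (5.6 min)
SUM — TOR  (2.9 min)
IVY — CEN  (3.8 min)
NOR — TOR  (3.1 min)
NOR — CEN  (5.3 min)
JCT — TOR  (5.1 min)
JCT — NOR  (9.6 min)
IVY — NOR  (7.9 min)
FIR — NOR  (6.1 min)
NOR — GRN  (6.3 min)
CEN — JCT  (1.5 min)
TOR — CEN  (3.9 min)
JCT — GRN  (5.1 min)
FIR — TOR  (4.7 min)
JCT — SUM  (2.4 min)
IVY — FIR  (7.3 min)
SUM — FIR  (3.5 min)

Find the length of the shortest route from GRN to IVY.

10.4 min

Shortest distances from GRN:
GRN: 0
JCT: 5.1  (via GRN)
NOR: 6.3  (via GRN)
CEN: 6.6  (via JCT)
SUM: 7.5  (via JCT)
TOR: 9.4  (via NOR)
IVY: 10.4  (via CEN)
Shortest route: GRN → JCT → CEN → IVY = 10.4 min.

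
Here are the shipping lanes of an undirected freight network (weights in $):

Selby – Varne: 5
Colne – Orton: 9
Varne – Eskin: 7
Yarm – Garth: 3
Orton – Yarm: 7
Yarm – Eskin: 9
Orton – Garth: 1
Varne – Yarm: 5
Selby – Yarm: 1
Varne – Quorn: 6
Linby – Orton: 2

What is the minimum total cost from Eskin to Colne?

Shortest distances from Eskin:
Eskin: 0
Varne: 7  (via Eskin)
Yarm: 9  (via Eskin)
Selby: 10  (via Yarm)
Garth: 12  (via Yarm)
Orton: 13  (via Garth)
Quorn: 13  (via Varne)
Linby: 15  (via Orton)
Colne: 22  (via Orton)
Shortest route: Eskin–Yarm–Garth–Orton–Colne = $22.

$22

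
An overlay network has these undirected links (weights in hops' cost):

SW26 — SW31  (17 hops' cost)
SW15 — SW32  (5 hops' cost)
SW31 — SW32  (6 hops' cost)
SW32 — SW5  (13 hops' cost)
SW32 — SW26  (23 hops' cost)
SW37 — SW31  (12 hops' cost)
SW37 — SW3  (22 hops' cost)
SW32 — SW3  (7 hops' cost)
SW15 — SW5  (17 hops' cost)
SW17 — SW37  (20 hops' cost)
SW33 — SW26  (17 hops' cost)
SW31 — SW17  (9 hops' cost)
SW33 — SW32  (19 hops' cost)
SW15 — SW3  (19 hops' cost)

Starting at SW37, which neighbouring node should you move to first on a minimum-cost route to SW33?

Candidate routes:
SW37 → SW3 → SW32 → SW33: 22+7+19 = 48
SW37 → SW17 → SW31 → SW32 → SW33: 20+9+6+19 = 54
SW37 → SW31 → SW26 → SW33: 12+17+17 = 46
SW37 → SW31 → SW32 → SW33: 12+6+19 = 37
Cheapest is SW37 → SW31 → SW32 → SW33 at 37 hops' cost.
So from SW37 the first move is to SW31.

SW31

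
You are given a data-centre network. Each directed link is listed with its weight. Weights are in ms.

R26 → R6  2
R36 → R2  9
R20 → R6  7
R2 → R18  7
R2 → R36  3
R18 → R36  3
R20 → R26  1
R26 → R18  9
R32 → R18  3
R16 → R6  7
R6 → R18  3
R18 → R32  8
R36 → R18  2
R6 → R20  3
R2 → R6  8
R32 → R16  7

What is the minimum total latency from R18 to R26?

24 ms

Candidate routes:
R18–R36–R2–R6–R20–R26: 3+9+8+3+1 = 24
R18–R32–R16–R6–R20–R26: 8+7+7+3+1 = 26
Cheapest is R18–R36–R2–R6–R20–R26 at 24 ms.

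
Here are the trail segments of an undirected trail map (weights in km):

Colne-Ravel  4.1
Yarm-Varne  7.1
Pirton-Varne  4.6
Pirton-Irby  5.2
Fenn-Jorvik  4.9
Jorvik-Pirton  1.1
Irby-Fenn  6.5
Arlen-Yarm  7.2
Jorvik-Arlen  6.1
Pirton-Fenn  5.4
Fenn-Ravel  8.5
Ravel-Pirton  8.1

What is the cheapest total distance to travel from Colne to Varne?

16.8 km

Enumerating some paths:
Colne–Ravel–Pirton–Varne: 4.1+8.1+4.6 = 16.8
Colne–Ravel–Fenn–Pirton–Varne: 4.1+8.5+5.4+4.6 = 22.6
Cheapest is Colne–Ravel–Pirton–Varne at 16.8 km.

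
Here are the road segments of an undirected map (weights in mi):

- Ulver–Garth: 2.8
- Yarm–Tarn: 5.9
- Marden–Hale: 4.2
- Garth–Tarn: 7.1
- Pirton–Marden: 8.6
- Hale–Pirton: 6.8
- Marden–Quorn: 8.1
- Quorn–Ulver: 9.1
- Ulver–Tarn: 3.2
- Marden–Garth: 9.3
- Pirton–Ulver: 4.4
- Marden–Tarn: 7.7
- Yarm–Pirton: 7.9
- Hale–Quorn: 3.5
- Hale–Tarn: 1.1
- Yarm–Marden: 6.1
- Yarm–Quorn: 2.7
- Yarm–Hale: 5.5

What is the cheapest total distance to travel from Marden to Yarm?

6.1 mi

Shortest distances from Marden:
Marden: 0
Hale: 4.2  (via Marden)
Tarn: 5.3  (via Hale)
Yarm: 6.1  (via Marden)
Shortest route: Marden → Yarm = 6.1 mi.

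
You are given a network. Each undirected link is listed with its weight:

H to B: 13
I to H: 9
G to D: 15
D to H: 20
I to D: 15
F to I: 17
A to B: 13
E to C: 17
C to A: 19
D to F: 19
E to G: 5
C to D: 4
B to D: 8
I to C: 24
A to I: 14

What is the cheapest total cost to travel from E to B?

28

Compare a few routes:
E → C → D → B: 17+4+8 = 29
E → G → D → H → B: 5+15+20+13 = 53
E → G → D → B: 5+15+8 = 28
E → C → A → B: 17+19+13 = 49
The minimum is 28 via E → G → D → B.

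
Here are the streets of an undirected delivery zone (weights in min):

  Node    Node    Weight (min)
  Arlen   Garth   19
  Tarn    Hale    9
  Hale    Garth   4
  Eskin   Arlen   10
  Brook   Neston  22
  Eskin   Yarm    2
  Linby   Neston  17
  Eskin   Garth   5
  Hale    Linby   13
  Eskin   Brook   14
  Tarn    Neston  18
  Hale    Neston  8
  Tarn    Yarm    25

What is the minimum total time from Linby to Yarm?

24 min

Shortest distances from Linby:
Linby: 0
Hale: 13  (via Linby)
Neston: 17  (via Linby)
Garth: 17  (via Hale)
Tarn: 22  (via Hale)
Eskin: 22  (via Garth)
Yarm: 24  (via Eskin)
Shortest route: Linby → Hale → Garth → Eskin → Yarm = 24 min.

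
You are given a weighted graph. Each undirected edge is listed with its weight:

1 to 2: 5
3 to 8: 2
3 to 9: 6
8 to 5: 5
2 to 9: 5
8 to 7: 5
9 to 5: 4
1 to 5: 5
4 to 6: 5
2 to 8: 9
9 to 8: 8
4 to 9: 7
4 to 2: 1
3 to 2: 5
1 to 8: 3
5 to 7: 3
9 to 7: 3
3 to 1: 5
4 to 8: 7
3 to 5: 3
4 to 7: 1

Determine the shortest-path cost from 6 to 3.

11

Running Dijkstra from 6:
6: 0
4: 5  (via 6)
2: 6  (via 4)
7: 6  (via 4)
5: 9  (via 7)
9: 9  (via 7)
1: 11  (via 2)
3: 11  (via 2)
Shortest route: 6 → 4 → 2 → 3 = 11.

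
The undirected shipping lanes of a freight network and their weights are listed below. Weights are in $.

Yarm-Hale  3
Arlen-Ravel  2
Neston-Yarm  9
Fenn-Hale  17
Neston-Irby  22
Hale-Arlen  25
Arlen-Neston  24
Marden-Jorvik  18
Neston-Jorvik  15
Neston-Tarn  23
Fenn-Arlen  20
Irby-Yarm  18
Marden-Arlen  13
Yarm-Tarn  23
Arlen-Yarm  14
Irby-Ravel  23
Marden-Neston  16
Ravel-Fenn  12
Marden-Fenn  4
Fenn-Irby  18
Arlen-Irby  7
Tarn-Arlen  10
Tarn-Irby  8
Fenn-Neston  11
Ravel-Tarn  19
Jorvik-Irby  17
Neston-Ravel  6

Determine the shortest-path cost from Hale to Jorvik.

$27

Compare a few routes:
Hale → Yarm → Irby → Jorvik: 3+18+17 = 38
Hale → Yarm → Neston → Jorvik: 3+9+15 = 27
The minimum is $27 via Hale → Yarm → Neston → Jorvik.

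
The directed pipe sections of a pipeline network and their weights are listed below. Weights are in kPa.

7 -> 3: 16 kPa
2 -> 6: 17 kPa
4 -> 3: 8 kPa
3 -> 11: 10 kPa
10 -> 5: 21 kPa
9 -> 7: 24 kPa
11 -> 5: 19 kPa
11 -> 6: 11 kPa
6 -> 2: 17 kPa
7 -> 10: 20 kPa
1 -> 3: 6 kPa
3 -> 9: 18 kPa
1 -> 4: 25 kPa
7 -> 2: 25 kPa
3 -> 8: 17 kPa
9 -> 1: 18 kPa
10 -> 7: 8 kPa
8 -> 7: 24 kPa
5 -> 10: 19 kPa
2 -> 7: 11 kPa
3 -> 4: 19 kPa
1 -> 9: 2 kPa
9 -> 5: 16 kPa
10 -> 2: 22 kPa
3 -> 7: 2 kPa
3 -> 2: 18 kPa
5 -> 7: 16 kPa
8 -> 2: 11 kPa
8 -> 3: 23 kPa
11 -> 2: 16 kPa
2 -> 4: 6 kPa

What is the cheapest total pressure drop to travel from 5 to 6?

53 kPa

Settle nodes by increasing distance from 5:
5: 0
7: 16  (via 5)
10: 19  (via 5)
3: 32  (via 7)
2: 41  (via 7)
11: 42  (via 3)
4: 47  (via 2)
8: 49  (via 3)
9: 50  (via 3)
6: 53  (via 11)
Shortest route: 5–7–3–11–6 = 53 kPa.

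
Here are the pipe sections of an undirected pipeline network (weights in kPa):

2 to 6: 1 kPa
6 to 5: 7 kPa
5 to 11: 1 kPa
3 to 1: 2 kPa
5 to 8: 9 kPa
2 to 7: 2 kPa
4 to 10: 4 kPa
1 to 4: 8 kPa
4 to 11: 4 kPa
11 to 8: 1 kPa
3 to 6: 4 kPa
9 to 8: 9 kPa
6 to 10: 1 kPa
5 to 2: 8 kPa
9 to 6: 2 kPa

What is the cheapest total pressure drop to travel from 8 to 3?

13 kPa

Compare a few routes:
8 - 11 - 5 - 6 - 3: 1+1+7+4 = 13
8 - 11 - 4 - 10 - 6 - 3: 1+4+4+1+4 = 14
Cheapest is 8 - 11 - 5 - 6 - 3 at 13 kPa.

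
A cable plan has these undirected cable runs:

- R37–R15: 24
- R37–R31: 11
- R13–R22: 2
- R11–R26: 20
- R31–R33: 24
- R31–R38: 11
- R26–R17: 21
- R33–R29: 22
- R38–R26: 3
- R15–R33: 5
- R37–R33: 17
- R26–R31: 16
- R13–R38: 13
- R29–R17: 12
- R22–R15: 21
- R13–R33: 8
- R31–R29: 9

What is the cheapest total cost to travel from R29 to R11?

Settle nodes by increasing distance from R29:
R29: 0
R31: 9  (via R29)
R17: 12  (via R29)
R37: 20  (via R31)
R38: 20  (via R31)
R33: 22  (via R29)
R26: 23  (via R38)
R15: 27  (via R33)
R13: 30  (via R33)
R22: 32  (via R13)
R11: 43  (via R26)
Shortest route: R29 → R31 → R38 → R26 → R11 = 43.

43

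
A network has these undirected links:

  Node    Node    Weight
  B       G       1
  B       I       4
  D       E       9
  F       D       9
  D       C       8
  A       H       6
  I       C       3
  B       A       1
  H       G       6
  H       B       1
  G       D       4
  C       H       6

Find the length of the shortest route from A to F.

Enumerating some paths:
A–B–H–G–D–F: 1+1+6+4+9 = 21
A–H–G–D–F: 6+6+4+9 = 25
A–H–B–G–D–F: 6+1+1+4+9 = 21
A–B–G–D–F: 1+1+4+9 = 15
Cheapest is A–B–G–D–F at 15.

15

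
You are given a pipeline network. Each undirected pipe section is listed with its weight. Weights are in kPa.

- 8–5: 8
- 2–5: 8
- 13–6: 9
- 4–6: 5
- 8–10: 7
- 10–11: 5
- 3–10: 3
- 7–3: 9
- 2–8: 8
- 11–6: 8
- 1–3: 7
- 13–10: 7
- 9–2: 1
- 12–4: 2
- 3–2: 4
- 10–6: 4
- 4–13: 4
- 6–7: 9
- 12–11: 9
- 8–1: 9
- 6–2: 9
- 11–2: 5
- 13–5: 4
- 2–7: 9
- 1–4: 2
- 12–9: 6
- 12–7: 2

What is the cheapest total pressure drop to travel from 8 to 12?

13 kPa

Compare a few routes:
8 - 2 - 9 - 12: 8+1+6 = 15
8 - 1 - 4 - 12: 9+2+2 = 13
Cheapest is 8 - 1 - 4 - 12 at 13 kPa.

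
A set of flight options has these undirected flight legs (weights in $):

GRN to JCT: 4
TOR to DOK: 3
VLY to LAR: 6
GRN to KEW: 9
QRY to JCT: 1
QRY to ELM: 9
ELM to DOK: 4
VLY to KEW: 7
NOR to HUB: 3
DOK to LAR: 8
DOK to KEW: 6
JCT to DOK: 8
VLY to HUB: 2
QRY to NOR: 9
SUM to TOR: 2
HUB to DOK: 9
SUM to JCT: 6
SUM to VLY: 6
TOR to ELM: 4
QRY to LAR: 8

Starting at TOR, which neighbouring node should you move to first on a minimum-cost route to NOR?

Enumerating some paths:
TOR–SUM–JCT–QRY–NOR: 2+6+1+9 = 18
TOR–ELM–DOK–HUB–NOR: 4+4+9+3 = 20
TOR–SUM–VLY–HUB–NOR: 2+6+2+3 = 13
TOR–DOK–HUB–NOR: 3+9+3 = 15
The minimum is $13 via TOR–SUM–VLY–HUB–NOR.
So from TOR the first move is to SUM.

SUM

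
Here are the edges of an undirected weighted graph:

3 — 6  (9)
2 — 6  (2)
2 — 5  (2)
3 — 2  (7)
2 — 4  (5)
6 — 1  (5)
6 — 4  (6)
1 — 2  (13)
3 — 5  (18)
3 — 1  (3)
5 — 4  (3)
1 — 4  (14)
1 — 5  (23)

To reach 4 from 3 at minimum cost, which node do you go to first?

Candidate routes:
3 → 1 → 6 → 4: 3+5+6 = 14
3 → 2 → 6 → 4: 7+2+6 = 15
3 → 2 → 4: 7+5 = 12
Cheapest is 3 → 2 → 4 at 12.
So from 3 the first move is to 2.

2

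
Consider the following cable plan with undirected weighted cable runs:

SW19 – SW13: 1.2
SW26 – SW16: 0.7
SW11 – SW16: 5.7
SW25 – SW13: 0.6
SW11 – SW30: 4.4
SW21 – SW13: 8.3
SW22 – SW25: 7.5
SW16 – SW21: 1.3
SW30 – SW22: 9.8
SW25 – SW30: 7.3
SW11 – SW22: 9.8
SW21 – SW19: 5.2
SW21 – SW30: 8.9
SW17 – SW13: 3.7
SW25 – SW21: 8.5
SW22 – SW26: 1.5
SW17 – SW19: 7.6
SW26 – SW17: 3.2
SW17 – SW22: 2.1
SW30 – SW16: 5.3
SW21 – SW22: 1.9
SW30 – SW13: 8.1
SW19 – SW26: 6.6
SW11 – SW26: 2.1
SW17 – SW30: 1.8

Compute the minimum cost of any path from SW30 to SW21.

5.8

Candidate routes:
SW30 - SW16 - SW21: 5.3+1.3 = 6.6
SW30 - SW17 - SW22 - SW26 - SW16 - SW21: 1.8+2.1+1.5+0.7+1.3 = 7.4
SW30 - SW17 - SW22 - SW21: 1.8+2.1+1.9 = 5.8
SW30 - SW17 - SW26 - SW16 - SW21: 1.8+3.2+0.7+1.3 = 7
The minimum is 5.8 via SW30 - SW17 - SW22 - SW21.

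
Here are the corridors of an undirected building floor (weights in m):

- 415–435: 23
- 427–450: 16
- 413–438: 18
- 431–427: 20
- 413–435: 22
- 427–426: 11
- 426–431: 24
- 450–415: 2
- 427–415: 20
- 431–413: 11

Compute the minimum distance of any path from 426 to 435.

52 m

Candidate routes:
426 → 427 → 450 → 415 → 435: 11+16+2+23 = 52
426 → 431 → 413 → 435: 24+11+22 = 57
426 → 427 → 415 → 435: 11+20+23 = 54
The minimum is 52 m via 426 → 427 → 450 → 415 → 435.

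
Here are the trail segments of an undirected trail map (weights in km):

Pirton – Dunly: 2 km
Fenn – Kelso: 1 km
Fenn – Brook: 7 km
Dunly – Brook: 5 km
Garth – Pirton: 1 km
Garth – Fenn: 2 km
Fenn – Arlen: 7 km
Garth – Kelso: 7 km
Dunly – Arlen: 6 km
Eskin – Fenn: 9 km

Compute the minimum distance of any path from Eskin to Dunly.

Shortest distances from Eskin:
Eskin: 0
Fenn: 9  (via Eskin)
Kelso: 10  (via Fenn)
Garth: 11  (via Fenn)
Pirton: 12  (via Garth)
Dunly: 14  (via Pirton)
Shortest route: Eskin–Fenn–Garth–Pirton–Dunly = 14 km.

14 km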